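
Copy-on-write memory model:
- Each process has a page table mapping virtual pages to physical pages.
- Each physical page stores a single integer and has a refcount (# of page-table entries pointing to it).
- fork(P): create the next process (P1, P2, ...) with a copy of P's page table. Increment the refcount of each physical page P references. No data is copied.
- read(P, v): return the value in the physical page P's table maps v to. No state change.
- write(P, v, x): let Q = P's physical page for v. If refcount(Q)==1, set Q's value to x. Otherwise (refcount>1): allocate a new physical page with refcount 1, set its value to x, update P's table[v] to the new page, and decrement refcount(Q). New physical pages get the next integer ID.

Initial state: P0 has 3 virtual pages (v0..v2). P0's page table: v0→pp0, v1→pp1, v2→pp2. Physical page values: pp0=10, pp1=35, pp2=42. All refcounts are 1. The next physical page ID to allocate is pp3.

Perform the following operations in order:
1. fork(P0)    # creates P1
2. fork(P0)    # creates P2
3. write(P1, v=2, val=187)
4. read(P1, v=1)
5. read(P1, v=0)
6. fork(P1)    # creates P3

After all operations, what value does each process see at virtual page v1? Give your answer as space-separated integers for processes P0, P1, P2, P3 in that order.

Op 1: fork(P0) -> P1. 3 ppages; refcounts: pp0:2 pp1:2 pp2:2
Op 2: fork(P0) -> P2. 3 ppages; refcounts: pp0:3 pp1:3 pp2:3
Op 3: write(P1, v2, 187). refcount(pp2)=3>1 -> COPY to pp3. 4 ppages; refcounts: pp0:3 pp1:3 pp2:2 pp3:1
Op 4: read(P1, v1) -> 35. No state change.
Op 5: read(P1, v0) -> 10. No state change.
Op 6: fork(P1) -> P3. 4 ppages; refcounts: pp0:4 pp1:4 pp2:2 pp3:2
P0: v1 -> pp1 = 35
P1: v1 -> pp1 = 35
P2: v1 -> pp1 = 35
P3: v1 -> pp1 = 35

Answer: 35 35 35 35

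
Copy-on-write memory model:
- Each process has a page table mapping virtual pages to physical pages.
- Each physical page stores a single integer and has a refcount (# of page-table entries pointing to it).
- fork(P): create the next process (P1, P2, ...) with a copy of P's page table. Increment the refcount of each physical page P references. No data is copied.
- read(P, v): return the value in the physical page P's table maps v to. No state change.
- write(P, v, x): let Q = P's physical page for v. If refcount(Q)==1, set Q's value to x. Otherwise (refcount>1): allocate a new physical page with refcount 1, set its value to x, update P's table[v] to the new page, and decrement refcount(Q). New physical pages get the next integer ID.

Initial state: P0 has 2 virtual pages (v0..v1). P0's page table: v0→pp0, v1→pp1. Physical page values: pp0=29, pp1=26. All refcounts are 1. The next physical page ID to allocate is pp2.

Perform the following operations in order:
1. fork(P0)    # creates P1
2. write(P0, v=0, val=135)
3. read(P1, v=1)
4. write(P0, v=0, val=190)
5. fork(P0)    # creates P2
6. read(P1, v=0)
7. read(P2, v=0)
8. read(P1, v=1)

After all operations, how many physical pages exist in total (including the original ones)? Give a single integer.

Op 1: fork(P0) -> P1. 2 ppages; refcounts: pp0:2 pp1:2
Op 2: write(P0, v0, 135). refcount(pp0)=2>1 -> COPY to pp2. 3 ppages; refcounts: pp0:1 pp1:2 pp2:1
Op 3: read(P1, v1) -> 26. No state change.
Op 4: write(P0, v0, 190). refcount(pp2)=1 -> write in place. 3 ppages; refcounts: pp0:1 pp1:2 pp2:1
Op 5: fork(P0) -> P2. 3 ppages; refcounts: pp0:1 pp1:3 pp2:2
Op 6: read(P1, v0) -> 29. No state change.
Op 7: read(P2, v0) -> 190. No state change.
Op 8: read(P1, v1) -> 26. No state change.

Answer: 3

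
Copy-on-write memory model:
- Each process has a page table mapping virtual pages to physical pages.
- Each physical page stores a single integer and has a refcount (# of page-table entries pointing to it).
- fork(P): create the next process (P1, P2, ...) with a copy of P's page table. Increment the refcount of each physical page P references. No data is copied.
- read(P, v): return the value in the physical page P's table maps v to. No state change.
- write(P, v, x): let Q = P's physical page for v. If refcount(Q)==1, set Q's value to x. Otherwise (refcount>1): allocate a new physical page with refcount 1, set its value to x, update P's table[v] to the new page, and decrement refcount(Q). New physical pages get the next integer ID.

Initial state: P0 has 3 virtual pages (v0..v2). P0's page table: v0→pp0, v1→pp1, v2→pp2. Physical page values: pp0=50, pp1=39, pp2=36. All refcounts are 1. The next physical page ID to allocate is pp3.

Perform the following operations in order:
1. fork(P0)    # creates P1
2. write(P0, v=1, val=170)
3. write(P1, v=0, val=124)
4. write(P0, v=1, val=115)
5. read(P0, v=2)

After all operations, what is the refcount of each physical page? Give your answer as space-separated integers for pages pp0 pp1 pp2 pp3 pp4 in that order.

Op 1: fork(P0) -> P1. 3 ppages; refcounts: pp0:2 pp1:2 pp2:2
Op 2: write(P0, v1, 170). refcount(pp1)=2>1 -> COPY to pp3. 4 ppages; refcounts: pp0:2 pp1:1 pp2:2 pp3:1
Op 3: write(P1, v0, 124). refcount(pp0)=2>1 -> COPY to pp4. 5 ppages; refcounts: pp0:1 pp1:1 pp2:2 pp3:1 pp4:1
Op 4: write(P0, v1, 115). refcount(pp3)=1 -> write in place. 5 ppages; refcounts: pp0:1 pp1:1 pp2:2 pp3:1 pp4:1
Op 5: read(P0, v2) -> 36. No state change.

Answer: 1 1 2 1 1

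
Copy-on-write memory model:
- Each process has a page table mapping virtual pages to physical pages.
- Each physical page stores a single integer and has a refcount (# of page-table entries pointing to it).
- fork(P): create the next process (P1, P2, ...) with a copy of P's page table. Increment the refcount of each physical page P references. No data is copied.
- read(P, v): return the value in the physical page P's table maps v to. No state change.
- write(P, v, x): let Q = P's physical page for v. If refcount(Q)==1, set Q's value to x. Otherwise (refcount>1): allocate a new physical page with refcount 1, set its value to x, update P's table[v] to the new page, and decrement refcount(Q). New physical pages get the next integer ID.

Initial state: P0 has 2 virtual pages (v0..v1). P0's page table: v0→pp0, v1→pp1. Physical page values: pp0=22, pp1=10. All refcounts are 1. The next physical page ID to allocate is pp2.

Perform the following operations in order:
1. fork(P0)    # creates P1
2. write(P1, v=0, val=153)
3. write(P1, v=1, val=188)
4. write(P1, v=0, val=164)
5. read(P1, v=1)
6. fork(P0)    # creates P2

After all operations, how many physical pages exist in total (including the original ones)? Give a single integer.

Op 1: fork(P0) -> P1. 2 ppages; refcounts: pp0:2 pp1:2
Op 2: write(P1, v0, 153). refcount(pp0)=2>1 -> COPY to pp2. 3 ppages; refcounts: pp0:1 pp1:2 pp2:1
Op 3: write(P1, v1, 188). refcount(pp1)=2>1 -> COPY to pp3. 4 ppages; refcounts: pp0:1 pp1:1 pp2:1 pp3:1
Op 4: write(P1, v0, 164). refcount(pp2)=1 -> write in place. 4 ppages; refcounts: pp0:1 pp1:1 pp2:1 pp3:1
Op 5: read(P1, v1) -> 188. No state change.
Op 6: fork(P0) -> P2. 4 ppages; refcounts: pp0:2 pp1:2 pp2:1 pp3:1

Answer: 4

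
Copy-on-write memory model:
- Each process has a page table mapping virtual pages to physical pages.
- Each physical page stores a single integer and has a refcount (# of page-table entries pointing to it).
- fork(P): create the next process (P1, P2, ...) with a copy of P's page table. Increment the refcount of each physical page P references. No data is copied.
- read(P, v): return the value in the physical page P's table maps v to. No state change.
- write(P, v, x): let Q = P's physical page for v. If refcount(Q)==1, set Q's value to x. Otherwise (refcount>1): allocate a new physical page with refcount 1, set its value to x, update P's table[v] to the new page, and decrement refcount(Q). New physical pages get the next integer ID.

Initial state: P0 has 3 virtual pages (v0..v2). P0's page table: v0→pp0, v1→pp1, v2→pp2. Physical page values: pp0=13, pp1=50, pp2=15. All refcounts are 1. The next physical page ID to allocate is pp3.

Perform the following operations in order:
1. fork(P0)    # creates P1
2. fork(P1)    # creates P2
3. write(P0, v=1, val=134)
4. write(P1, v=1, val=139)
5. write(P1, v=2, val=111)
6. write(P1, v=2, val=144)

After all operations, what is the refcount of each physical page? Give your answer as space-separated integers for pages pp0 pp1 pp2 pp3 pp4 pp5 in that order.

Op 1: fork(P0) -> P1. 3 ppages; refcounts: pp0:2 pp1:2 pp2:2
Op 2: fork(P1) -> P2. 3 ppages; refcounts: pp0:3 pp1:3 pp2:3
Op 3: write(P0, v1, 134). refcount(pp1)=3>1 -> COPY to pp3. 4 ppages; refcounts: pp0:3 pp1:2 pp2:3 pp3:1
Op 4: write(P1, v1, 139). refcount(pp1)=2>1 -> COPY to pp4. 5 ppages; refcounts: pp0:3 pp1:1 pp2:3 pp3:1 pp4:1
Op 5: write(P1, v2, 111). refcount(pp2)=3>1 -> COPY to pp5. 6 ppages; refcounts: pp0:3 pp1:1 pp2:2 pp3:1 pp4:1 pp5:1
Op 6: write(P1, v2, 144). refcount(pp5)=1 -> write in place. 6 ppages; refcounts: pp0:3 pp1:1 pp2:2 pp3:1 pp4:1 pp5:1

Answer: 3 1 2 1 1 1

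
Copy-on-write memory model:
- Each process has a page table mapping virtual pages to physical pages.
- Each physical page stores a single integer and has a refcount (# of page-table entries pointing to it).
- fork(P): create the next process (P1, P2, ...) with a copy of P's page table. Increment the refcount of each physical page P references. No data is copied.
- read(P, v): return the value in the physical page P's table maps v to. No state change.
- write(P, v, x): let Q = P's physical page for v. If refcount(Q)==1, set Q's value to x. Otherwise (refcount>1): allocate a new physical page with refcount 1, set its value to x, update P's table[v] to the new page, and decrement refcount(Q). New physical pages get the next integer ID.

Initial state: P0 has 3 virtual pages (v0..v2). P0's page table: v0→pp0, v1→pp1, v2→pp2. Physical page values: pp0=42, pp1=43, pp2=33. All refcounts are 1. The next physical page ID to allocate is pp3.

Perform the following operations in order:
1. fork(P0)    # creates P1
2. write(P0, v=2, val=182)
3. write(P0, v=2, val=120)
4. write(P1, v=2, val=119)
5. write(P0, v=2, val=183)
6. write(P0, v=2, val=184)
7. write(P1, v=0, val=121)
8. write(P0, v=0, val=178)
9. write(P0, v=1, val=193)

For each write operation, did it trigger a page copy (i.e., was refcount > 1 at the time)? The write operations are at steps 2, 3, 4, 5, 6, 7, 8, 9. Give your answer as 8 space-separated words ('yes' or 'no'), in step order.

Op 1: fork(P0) -> P1. 3 ppages; refcounts: pp0:2 pp1:2 pp2:2
Op 2: write(P0, v2, 182). refcount(pp2)=2>1 -> COPY to pp3. 4 ppages; refcounts: pp0:2 pp1:2 pp2:1 pp3:1
Op 3: write(P0, v2, 120). refcount(pp3)=1 -> write in place. 4 ppages; refcounts: pp0:2 pp1:2 pp2:1 pp3:1
Op 4: write(P1, v2, 119). refcount(pp2)=1 -> write in place. 4 ppages; refcounts: pp0:2 pp1:2 pp2:1 pp3:1
Op 5: write(P0, v2, 183). refcount(pp3)=1 -> write in place. 4 ppages; refcounts: pp0:2 pp1:2 pp2:1 pp3:1
Op 6: write(P0, v2, 184). refcount(pp3)=1 -> write in place. 4 ppages; refcounts: pp0:2 pp1:2 pp2:1 pp3:1
Op 7: write(P1, v0, 121). refcount(pp0)=2>1 -> COPY to pp4. 5 ppages; refcounts: pp0:1 pp1:2 pp2:1 pp3:1 pp4:1
Op 8: write(P0, v0, 178). refcount(pp0)=1 -> write in place. 5 ppages; refcounts: pp0:1 pp1:2 pp2:1 pp3:1 pp4:1
Op 9: write(P0, v1, 193). refcount(pp1)=2>1 -> COPY to pp5. 6 ppages; refcounts: pp0:1 pp1:1 pp2:1 pp3:1 pp4:1 pp5:1

yes no no no no yes no yes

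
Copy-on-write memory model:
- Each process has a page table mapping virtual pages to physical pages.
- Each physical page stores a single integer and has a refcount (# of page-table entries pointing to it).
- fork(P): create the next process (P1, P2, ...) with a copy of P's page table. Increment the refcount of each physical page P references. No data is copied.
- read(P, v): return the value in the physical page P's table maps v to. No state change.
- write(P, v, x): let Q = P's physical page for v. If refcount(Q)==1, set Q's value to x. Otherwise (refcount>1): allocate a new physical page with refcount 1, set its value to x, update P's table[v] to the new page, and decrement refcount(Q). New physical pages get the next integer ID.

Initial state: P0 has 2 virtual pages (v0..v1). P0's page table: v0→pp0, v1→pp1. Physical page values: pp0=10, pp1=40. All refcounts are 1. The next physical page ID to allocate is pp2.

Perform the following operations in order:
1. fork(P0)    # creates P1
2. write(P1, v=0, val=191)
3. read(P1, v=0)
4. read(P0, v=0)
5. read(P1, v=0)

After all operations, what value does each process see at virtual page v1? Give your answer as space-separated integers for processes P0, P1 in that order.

Op 1: fork(P0) -> P1. 2 ppages; refcounts: pp0:2 pp1:2
Op 2: write(P1, v0, 191). refcount(pp0)=2>1 -> COPY to pp2. 3 ppages; refcounts: pp0:1 pp1:2 pp2:1
Op 3: read(P1, v0) -> 191. No state change.
Op 4: read(P0, v0) -> 10. No state change.
Op 5: read(P1, v0) -> 191. No state change.
P0: v1 -> pp1 = 40
P1: v1 -> pp1 = 40

Answer: 40 40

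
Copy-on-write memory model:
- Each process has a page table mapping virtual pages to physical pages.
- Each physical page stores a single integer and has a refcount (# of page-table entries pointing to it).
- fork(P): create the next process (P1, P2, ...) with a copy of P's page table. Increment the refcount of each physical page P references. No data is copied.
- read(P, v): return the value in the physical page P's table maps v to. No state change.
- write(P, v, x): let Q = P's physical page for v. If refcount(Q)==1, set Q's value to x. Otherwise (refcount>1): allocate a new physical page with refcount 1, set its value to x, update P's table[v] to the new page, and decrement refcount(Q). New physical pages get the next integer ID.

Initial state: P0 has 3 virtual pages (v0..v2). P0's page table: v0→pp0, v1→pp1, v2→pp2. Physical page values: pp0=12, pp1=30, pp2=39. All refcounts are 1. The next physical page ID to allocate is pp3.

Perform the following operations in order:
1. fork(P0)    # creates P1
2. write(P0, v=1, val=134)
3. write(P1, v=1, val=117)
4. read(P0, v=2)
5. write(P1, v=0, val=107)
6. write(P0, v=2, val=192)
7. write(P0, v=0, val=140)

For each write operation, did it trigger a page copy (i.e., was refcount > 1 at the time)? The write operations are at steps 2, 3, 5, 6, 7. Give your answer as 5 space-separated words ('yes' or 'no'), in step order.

Op 1: fork(P0) -> P1. 3 ppages; refcounts: pp0:2 pp1:2 pp2:2
Op 2: write(P0, v1, 134). refcount(pp1)=2>1 -> COPY to pp3. 4 ppages; refcounts: pp0:2 pp1:1 pp2:2 pp3:1
Op 3: write(P1, v1, 117). refcount(pp1)=1 -> write in place. 4 ppages; refcounts: pp0:2 pp1:1 pp2:2 pp3:1
Op 4: read(P0, v2) -> 39. No state change.
Op 5: write(P1, v0, 107). refcount(pp0)=2>1 -> COPY to pp4. 5 ppages; refcounts: pp0:1 pp1:1 pp2:2 pp3:1 pp4:1
Op 6: write(P0, v2, 192). refcount(pp2)=2>1 -> COPY to pp5. 6 ppages; refcounts: pp0:1 pp1:1 pp2:1 pp3:1 pp4:1 pp5:1
Op 7: write(P0, v0, 140). refcount(pp0)=1 -> write in place. 6 ppages; refcounts: pp0:1 pp1:1 pp2:1 pp3:1 pp4:1 pp5:1

yes no yes yes no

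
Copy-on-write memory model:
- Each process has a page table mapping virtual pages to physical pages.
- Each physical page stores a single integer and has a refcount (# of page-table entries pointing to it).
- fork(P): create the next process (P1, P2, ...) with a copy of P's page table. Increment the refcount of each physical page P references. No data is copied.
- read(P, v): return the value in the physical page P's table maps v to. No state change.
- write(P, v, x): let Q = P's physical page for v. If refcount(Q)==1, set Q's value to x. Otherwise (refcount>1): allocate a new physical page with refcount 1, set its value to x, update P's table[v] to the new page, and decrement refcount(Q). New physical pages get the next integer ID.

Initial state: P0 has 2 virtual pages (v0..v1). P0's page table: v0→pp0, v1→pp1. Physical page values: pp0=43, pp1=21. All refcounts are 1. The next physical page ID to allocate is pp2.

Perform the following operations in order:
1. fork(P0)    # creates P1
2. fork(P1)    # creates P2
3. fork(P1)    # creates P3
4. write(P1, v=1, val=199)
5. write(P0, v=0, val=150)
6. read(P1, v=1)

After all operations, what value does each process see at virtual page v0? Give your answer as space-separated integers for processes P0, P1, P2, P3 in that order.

Op 1: fork(P0) -> P1. 2 ppages; refcounts: pp0:2 pp1:2
Op 2: fork(P1) -> P2. 2 ppages; refcounts: pp0:3 pp1:3
Op 3: fork(P1) -> P3. 2 ppages; refcounts: pp0:4 pp1:4
Op 4: write(P1, v1, 199). refcount(pp1)=4>1 -> COPY to pp2. 3 ppages; refcounts: pp0:4 pp1:3 pp2:1
Op 5: write(P0, v0, 150). refcount(pp0)=4>1 -> COPY to pp3. 4 ppages; refcounts: pp0:3 pp1:3 pp2:1 pp3:1
Op 6: read(P1, v1) -> 199. No state change.
P0: v0 -> pp3 = 150
P1: v0 -> pp0 = 43
P2: v0 -> pp0 = 43
P3: v0 -> pp0 = 43

Answer: 150 43 43 43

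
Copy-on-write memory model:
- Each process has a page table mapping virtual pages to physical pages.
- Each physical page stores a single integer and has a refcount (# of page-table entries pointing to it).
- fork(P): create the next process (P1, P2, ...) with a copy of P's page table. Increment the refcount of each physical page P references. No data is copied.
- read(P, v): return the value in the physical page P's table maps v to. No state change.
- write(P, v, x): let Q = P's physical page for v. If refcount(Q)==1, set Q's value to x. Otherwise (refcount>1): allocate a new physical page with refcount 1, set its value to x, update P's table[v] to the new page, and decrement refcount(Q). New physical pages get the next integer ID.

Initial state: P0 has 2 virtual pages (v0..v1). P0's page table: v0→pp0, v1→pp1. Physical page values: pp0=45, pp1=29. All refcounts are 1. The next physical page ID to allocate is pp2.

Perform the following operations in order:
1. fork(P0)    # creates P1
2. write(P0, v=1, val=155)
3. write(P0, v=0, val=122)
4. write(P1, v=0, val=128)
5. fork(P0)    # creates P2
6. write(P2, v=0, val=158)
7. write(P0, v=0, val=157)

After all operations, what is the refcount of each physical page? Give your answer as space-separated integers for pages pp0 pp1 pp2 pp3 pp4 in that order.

Op 1: fork(P0) -> P1. 2 ppages; refcounts: pp0:2 pp1:2
Op 2: write(P0, v1, 155). refcount(pp1)=2>1 -> COPY to pp2. 3 ppages; refcounts: pp0:2 pp1:1 pp2:1
Op 3: write(P0, v0, 122). refcount(pp0)=2>1 -> COPY to pp3. 4 ppages; refcounts: pp0:1 pp1:1 pp2:1 pp3:1
Op 4: write(P1, v0, 128). refcount(pp0)=1 -> write in place. 4 ppages; refcounts: pp0:1 pp1:1 pp2:1 pp3:1
Op 5: fork(P0) -> P2. 4 ppages; refcounts: pp0:1 pp1:1 pp2:2 pp3:2
Op 6: write(P2, v0, 158). refcount(pp3)=2>1 -> COPY to pp4. 5 ppages; refcounts: pp0:1 pp1:1 pp2:2 pp3:1 pp4:1
Op 7: write(P0, v0, 157). refcount(pp3)=1 -> write in place. 5 ppages; refcounts: pp0:1 pp1:1 pp2:2 pp3:1 pp4:1

Answer: 1 1 2 1 1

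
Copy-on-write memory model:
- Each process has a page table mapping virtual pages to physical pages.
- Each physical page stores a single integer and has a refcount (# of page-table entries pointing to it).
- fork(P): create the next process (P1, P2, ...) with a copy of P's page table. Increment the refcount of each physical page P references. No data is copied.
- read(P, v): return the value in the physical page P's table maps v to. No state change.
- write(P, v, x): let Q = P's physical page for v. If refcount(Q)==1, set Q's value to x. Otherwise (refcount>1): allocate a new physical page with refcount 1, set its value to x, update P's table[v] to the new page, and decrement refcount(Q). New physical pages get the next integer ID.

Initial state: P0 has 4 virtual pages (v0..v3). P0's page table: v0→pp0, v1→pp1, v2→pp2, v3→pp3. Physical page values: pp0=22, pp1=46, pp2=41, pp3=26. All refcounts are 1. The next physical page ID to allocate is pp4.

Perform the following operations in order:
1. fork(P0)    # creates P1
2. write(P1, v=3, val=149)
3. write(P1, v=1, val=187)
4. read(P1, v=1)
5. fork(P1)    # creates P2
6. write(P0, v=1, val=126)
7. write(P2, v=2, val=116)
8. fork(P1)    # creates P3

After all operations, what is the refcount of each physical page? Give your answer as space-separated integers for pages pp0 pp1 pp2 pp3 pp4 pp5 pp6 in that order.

Answer: 4 1 3 1 3 3 1

Derivation:
Op 1: fork(P0) -> P1. 4 ppages; refcounts: pp0:2 pp1:2 pp2:2 pp3:2
Op 2: write(P1, v3, 149). refcount(pp3)=2>1 -> COPY to pp4. 5 ppages; refcounts: pp0:2 pp1:2 pp2:2 pp3:1 pp4:1
Op 3: write(P1, v1, 187). refcount(pp1)=2>1 -> COPY to pp5. 6 ppages; refcounts: pp0:2 pp1:1 pp2:2 pp3:1 pp4:1 pp5:1
Op 4: read(P1, v1) -> 187. No state change.
Op 5: fork(P1) -> P2. 6 ppages; refcounts: pp0:3 pp1:1 pp2:3 pp3:1 pp4:2 pp5:2
Op 6: write(P0, v1, 126). refcount(pp1)=1 -> write in place. 6 ppages; refcounts: pp0:3 pp1:1 pp2:3 pp3:1 pp4:2 pp5:2
Op 7: write(P2, v2, 116). refcount(pp2)=3>1 -> COPY to pp6. 7 ppages; refcounts: pp0:3 pp1:1 pp2:2 pp3:1 pp4:2 pp5:2 pp6:1
Op 8: fork(P1) -> P3. 7 ppages; refcounts: pp0:4 pp1:1 pp2:3 pp3:1 pp4:3 pp5:3 pp6:1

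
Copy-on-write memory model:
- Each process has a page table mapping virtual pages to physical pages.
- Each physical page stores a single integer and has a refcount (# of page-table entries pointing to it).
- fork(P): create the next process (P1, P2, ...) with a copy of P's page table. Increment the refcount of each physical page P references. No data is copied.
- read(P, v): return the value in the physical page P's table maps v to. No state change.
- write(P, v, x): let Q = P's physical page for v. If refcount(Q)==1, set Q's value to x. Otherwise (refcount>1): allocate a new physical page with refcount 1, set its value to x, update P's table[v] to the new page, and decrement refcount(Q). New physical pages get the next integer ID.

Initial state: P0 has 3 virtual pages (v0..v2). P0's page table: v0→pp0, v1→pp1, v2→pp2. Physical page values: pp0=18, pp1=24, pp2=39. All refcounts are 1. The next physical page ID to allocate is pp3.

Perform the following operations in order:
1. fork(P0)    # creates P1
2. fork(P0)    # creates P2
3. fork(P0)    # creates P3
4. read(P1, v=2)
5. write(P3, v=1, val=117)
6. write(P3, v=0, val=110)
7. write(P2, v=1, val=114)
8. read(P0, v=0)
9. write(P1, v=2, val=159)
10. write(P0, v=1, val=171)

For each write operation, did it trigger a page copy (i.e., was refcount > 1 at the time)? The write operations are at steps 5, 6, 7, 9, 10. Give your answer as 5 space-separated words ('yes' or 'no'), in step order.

Op 1: fork(P0) -> P1. 3 ppages; refcounts: pp0:2 pp1:2 pp2:2
Op 2: fork(P0) -> P2. 3 ppages; refcounts: pp0:3 pp1:3 pp2:3
Op 3: fork(P0) -> P3. 3 ppages; refcounts: pp0:4 pp1:4 pp2:4
Op 4: read(P1, v2) -> 39. No state change.
Op 5: write(P3, v1, 117). refcount(pp1)=4>1 -> COPY to pp3. 4 ppages; refcounts: pp0:4 pp1:3 pp2:4 pp3:1
Op 6: write(P3, v0, 110). refcount(pp0)=4>1 -> COPY to pp4. 5 ppages; refcounts: pp0:3 pp1:3 pp2:4 pp3:1 pp4:1
Op 7: write(P2, v1, 114). refcount(pp1)=3>1 -> COPY to pp5. 6 ppages; refcounts: pp0:3 pp1:2 pp2:4 pp3:1 pp4:1 pp5:1
Op 8: read(P0, v0) -> 18. No state change.
Op 9: write(P1, v2, 159). refcount(pp2)=4>1 -> COPY to pp6. 7 ppages; refcounts: pp0:3 pp1:2 pp2:3 pp3:1 pp4:1 pp5:1 pp6:1
Op 10: write(P0, v1, 171). refcount(pp1)=2>1 -> COPY to pp7. 8 ppages; refcounts: pp0:3 pp1:1 pp2:3 pp3:1 pp4:1 pp5:1 pp6:1 pp7:1

yes yes yes yes yes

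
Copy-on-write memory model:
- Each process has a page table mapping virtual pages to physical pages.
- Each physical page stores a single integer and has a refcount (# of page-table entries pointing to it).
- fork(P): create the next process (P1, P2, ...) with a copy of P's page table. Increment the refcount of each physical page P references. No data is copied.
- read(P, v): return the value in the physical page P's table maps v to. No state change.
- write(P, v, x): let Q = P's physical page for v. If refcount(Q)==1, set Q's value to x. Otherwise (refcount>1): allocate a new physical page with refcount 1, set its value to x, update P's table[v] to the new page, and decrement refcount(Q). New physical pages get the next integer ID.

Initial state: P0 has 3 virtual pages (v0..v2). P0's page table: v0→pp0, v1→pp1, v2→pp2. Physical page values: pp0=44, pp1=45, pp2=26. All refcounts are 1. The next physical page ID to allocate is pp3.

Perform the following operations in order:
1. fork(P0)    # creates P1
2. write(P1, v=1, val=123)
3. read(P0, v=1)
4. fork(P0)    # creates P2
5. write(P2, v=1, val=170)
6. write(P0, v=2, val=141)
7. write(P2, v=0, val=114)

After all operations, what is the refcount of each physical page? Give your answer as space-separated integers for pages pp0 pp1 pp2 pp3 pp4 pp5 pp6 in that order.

Answer: 2 1 2 1 1 1 1

Derivation:
Op 1: fork(P0) -> P1. 3 ppages; refcounts: pp0:2 pp1:2 pp2:2
Op 2: write(P1, v1, 123). refcount(pp1)=2>1 -> COPY to pp3. 4 ppages; refcounts: pp0:2 pp1:1 pp2:2 pp3:1
Op 3: read(P0, v1) -> 45. No state change.
Op 4: fork(P0) -> P2. 4 ppages; refcounts: pp0:3 pp1:2 pp2:3 pp3:1
Op 5: write(P2, v1, 170). refcount(pp1)=2>1 -> COPY to pp4. 5 ppages; refcounts: pp0:3 pp1:1 pp2:3 pp3:1 pp4:1
Op 6: write(P0, v2, 141). refcount(pp2)=3>1 -> COPY to pp5. 6 ppages; refcounts: pp0:3 pp1:1 pp2:2 pp3:1 pp4:1 pp5:1
Op 7: write(P2, v0, 114). refcount(pp0)=3>1 -> COPY to pp6. 7 ppages; refcounts: pp0:2 pp1:1 pp2:2 pp3:1 pp4:1 pp5:1 pp6:1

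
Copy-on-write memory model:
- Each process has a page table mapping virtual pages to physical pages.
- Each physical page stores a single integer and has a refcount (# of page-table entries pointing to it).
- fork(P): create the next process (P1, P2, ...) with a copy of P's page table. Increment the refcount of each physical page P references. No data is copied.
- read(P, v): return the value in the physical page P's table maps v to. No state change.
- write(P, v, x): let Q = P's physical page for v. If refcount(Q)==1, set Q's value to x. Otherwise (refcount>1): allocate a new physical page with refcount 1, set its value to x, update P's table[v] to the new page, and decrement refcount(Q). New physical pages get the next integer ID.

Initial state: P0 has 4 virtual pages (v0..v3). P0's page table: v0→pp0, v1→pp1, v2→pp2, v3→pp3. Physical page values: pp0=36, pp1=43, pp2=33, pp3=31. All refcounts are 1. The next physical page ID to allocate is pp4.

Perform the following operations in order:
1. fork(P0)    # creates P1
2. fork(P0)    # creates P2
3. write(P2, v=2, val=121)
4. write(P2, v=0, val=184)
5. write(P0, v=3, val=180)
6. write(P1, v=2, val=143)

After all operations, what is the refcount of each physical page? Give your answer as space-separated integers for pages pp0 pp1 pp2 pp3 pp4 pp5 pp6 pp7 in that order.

Answer: 2 3 1 2 1 1 1 1

Derivation:
Op 1: fork(P0) -> P1. 4 ppages; refcounts: pp0:2 pp1:2 pp2:2 pp3:2
Op 2: fork(P0) -> P2. 4 ppages; refcounts: pp0:3 pp1:3 pp2:3 pp3:3
Op 3: write(P2, v2, 121). refcount(pp2)=3>1 -> COPY to pp4. 5 ppages; refcounts: pp0:3 pp1:3 pp2:2 pp3:3 pp4:1
Op 4: write(P2, v0, 184). refcount(pp0)=3>1 -> COPY to pp5. 6 ppages; refcounts: pp0:2 pp1:3 pp2:2 pp3:3 pp4:1 pp5:1
Op 5: write(P0, v3, 180). refcount(pp3)=3>1 -> COPY to pp6. 7 ppages; refcounts: pp0:2 pp1:3 pp2:2 pp3:2 pp4:1 pp5:1 pp6:1
Op 6: write(P1, v2, 143). refcount(pp2)=2>1 -> COPY to pp7. 8 ppages; refcounts: pp0:2 pp1:3 pp2:1 pp3:2 pp4:1 pp5:1 pp6:1 pp7:1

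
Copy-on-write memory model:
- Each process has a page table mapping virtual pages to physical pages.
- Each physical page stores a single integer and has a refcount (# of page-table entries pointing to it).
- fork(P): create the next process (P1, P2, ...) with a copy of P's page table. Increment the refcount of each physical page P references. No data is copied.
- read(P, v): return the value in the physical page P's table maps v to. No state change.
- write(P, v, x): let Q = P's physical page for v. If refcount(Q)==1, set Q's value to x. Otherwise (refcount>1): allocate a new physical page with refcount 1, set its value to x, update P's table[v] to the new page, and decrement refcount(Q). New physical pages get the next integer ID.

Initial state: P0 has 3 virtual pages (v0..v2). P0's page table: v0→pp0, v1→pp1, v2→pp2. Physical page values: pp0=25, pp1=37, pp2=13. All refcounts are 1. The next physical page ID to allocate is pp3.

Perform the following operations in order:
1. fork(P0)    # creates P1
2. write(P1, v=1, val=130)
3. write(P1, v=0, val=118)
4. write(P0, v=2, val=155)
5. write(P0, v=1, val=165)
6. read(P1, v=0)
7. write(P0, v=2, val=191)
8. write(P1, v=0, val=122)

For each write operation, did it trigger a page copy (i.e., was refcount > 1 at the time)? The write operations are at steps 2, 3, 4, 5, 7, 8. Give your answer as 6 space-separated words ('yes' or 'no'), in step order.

Op 1: fork(P0) -> P1. 3 ppages; refcounts: pp0:2 pp1:2 pp2:2
Op 2: write(P1, v1, 130). refcount(pp1)=2>1 -> COPY to pp3. 4 ppages; refcounts: pp0:2 pp1:1 pp2:2 pp3:1
Op 3: write(P1, v0, 118). refcount(pp0)=2>1 -> COPY to pp4. 5 ppages; refcounts: pp0:1 pp1:1 pp2:2 pp3:1 pp4:1
Op 4: write(P0, v2, 155). refcount(pp2)=2>1 -> COPY to pp5. 6 ppages; refcounts: pp0:1 pp1:1 pp2:1 pp3:1 pp4:1 pp5:1
Op 5: write(P0, v1, 165). refcount(pp1)=1 -> write in place. 6 ppages; refcounts: pp0:1 pp1:1 pp2:1 pp3:1 pp4:1 pp5:1
Op 6: read(P1, v0) -> 118. No state change.
Op 7: write(P0, v2, 191). refcount(pp5)=1 -> write in place. 6 ppages; refcounts: pp0:1 pp1:1 pp2:1 pp3:1 pp4:1 pp5:1
Op 8: write(P1, v0, 122). refcount(pp4)=1 -> write in place. 6 ppages; refcounts: pp0:1 pp1:1 pp2:1 pp3:1 pp4:1 pp5:1

yes yes yes no no no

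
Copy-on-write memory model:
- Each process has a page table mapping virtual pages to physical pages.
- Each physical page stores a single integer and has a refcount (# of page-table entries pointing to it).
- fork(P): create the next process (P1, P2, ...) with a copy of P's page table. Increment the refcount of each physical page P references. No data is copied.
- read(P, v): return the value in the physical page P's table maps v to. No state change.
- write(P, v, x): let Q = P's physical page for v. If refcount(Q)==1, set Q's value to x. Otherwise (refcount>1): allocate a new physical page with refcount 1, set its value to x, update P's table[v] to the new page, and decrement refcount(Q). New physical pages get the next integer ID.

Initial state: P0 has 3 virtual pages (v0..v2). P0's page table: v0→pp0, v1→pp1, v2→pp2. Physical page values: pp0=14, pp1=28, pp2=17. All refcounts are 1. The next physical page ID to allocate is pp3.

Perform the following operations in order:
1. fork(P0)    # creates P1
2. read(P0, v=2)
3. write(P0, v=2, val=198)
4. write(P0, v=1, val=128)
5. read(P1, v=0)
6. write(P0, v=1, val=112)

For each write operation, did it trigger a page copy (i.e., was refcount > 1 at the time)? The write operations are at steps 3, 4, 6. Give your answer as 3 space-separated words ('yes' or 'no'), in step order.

Op 1: fork(P0) -> P1. 3 ppages; refcounts: pp0:2 pp1:2 pp2:2
Op 2: read(P0, v2) -> 17. No state change.
Op 3: write(P0, v2, 198). refcount(pp2)=2>1 -> COPY to pp3. 4 ppages; refcounts: pp0:2 pp1:2 pp2:1 pp3:1
Op 4: write(P0, v1, 128). refcount(pp1)=2>1 -> COPY to pp4. 5 ppages; refcounts: pp0:2 pp1:1 pp2:1 pp3:1 pp4:1
Op 5: read(P1, v0) -> 14. No state change.
Op 6: write(P0, v1, 112). refcount(pp4)=1 -> write in place. 5 ppages; refcounts: pp0:2 pp1:1 pp2:1 pp3:1 pp4:1

yes yes no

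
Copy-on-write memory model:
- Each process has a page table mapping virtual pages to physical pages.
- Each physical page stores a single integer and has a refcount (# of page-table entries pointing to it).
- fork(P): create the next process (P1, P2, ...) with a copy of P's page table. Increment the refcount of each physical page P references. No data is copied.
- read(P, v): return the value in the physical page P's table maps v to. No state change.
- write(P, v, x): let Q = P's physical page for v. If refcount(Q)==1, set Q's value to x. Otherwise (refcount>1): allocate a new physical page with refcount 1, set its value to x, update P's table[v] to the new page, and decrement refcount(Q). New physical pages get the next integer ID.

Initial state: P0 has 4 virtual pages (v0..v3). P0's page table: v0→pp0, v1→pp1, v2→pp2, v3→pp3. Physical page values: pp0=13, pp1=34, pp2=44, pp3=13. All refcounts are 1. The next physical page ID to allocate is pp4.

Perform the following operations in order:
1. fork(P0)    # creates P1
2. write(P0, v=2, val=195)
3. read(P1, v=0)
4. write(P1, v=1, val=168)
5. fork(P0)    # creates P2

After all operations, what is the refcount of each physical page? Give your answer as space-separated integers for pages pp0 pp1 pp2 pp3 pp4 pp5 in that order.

Answer: 3 2 1 3 2 1

Derivation:
Op 1: fork(P0) -> P1. 4 ppages; refcounts: pp0:2 pp1:2 pp2:2 pp3:2
Op 2: write(P0, v2, 195). refcount(pp2)=2>1 -> COPY to pp4. 5 ppages; refcounts: pp0:2 pp1:2 pp2:1 pp3:2 pp4:1
Op 3: read(P1, v0) -> 13. No state change.
Op 4: write(P1, v1, 168). refcount(pp1)=2>1 -> COPY to pp5. 6 ppages; refcounts: pp0:2 pp1:1 pp2:1 pp3:2 pp4:1 pp5:1
Op 5: fork(P0) -> P2. 6 ppages; refcounts: pp0:3 pp1:2 pp2:1 pp3:3 pp4:2 pp5:1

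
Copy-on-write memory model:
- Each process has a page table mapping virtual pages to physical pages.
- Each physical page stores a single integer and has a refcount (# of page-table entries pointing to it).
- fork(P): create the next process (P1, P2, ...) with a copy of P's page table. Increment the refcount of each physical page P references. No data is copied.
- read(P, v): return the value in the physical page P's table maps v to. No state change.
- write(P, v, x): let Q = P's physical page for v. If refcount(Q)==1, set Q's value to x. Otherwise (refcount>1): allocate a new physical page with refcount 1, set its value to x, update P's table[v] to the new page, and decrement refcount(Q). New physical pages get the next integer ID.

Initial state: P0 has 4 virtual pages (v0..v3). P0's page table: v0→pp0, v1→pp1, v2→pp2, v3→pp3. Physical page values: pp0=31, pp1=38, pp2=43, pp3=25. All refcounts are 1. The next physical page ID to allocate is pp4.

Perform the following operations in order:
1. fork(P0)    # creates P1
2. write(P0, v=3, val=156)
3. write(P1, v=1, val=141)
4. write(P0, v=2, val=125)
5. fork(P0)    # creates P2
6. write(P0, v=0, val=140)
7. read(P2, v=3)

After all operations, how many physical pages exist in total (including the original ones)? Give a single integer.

Op 1: fork(P0) -> P1. 4 ppages; refcounts: pp0:2 pp1:2 pp2:2 pp3:2
Op 2: write(P0, v3, 156). refcount(pp3)=2>1 -> COPY to pp4. 5 ppages; refcounts: pp0:2 pp1:2 pp2:2 pp3:1 pp4:1
Op 3: write(P1, v1, 141). refcount(pp1)=2>1 -> COPY to pp5. 6 ppages; refcounts: pp0:2 pp1:1 pp2:2 pp3:1 pp4:1 pp5:1
Op 4: write(P0, v2, 125). refcount(pp2)=2>1 -> COPY to pp6. 7 ppages; refcounts: pp0:2 pp1:1 pp2:1 pp3:1 pp4:1 pp5:1 pp6:1
Op 5: fork(P0) -> P2. 7 ppages; refcounts: pp0:3 pp1:2 pp2:1 pp3:1 pp4:2 pp5:1 pp6:2
Op 6: write(P0, v0, 140). refcount(pp0)=3>1 -> COPY to pp7. 8 ppages; refcounts: pp0:2 pp1:2 pp2:1 pp3:1 pp4:2 pp5:1 pp6:2 pp7:1
Op 7: read(P2, v3) -> 156. No state change.

Answer: 8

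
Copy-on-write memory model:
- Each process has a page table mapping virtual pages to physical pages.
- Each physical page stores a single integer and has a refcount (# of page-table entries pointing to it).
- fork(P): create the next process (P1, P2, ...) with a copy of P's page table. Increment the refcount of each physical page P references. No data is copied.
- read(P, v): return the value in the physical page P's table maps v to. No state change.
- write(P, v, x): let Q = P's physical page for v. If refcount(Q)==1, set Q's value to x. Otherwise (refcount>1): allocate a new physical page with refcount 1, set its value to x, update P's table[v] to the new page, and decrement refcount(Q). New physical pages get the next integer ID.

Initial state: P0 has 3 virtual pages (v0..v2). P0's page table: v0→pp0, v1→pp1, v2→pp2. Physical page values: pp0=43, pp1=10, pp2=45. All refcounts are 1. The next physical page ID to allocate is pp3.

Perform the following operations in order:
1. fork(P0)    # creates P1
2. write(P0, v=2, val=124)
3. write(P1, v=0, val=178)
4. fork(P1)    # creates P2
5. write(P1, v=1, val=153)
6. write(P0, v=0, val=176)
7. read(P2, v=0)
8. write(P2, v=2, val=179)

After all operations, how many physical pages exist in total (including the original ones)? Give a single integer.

Op 1: fork(P0) -> P1. 3 ppages; refcounts: pp0:2 pp1:2 pp2:2
Op 2: write(P0, v2, 124). refcount(pp2)=2>1 -> COPY to pp3. 4 ppages; refcounts: pp0:2 pp1:2 pp2:1 pp3:1
Op 3: write(P1, v0, 178). refcount(pp0)=2>1 -> COPY to pp4. 5 ppages; refcounts: pp0:1 pp1:2 pp2:1 pp3:1 pp4:1
Op 4: fork(P1) -> P2. 5 ppages; refcounts: pp0:1 pp1:3 pp2:2 pp3:1 pp4:2
Op 5: write(P1, v1, 153). refcount(pp1)=3>1 -> COPY to pp5. 6 ppages; refcounts: pp0:1 pp1:2 pp2:2 pp3:1 pp4:2 pp5:1
Op 6: write(P0, v0, 176). refcount(pp0)=1 -> write in place. 6 ppages; refcounts: pp0:1 pp1:2 pp2:2 pp3:1 pp4:2 pp5:1
Op 7: read(P2, v0) -> 178. No state change.
Op 8: write(P2, v2, 179). refcount(pp2)=2>1 -> COPY to pp6. 7 ppages; refcounts: pp0:1 pp1:2 pp2:1 pp3:1 pp4:2 pp5:1 pp6:1

Answer: 7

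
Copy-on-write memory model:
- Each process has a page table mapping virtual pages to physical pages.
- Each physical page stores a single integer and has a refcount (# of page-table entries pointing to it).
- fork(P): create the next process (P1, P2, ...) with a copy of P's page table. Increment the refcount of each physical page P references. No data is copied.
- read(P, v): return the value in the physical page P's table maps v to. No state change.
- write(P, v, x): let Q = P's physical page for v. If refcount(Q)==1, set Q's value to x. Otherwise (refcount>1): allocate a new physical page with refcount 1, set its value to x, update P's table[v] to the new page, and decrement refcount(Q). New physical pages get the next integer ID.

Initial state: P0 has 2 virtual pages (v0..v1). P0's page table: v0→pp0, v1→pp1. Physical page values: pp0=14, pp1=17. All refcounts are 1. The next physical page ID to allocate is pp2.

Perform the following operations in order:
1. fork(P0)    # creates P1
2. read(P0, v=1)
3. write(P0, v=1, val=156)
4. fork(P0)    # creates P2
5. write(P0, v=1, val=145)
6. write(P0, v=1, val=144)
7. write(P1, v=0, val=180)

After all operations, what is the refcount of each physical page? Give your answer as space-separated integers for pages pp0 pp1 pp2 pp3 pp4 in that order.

Op 1: fork(P0) -> P1. 2 ppages; refcounts: pp0:2 pp1:2
Op 2: read(P0, v1) -> 17. No state change.
Op 3: write(P0, v1, 156). refcount(pp1)=2>1 -> COPY to pp2. 3 ppages; refcounts: pp0:2 pp1:1 pp2:1
Op 4: fork(P0) -> P2. 3 ppages; refcounts: pp0:3 pp1:1 pp2:2
Op 5: write(P0, v1, 145). refcount(pp2)=2>1 -> COPY to pp3. 4 ppages; refcounts: pp0:3 pp1:1 pp2:1 pp3:1
Op 6: write(P0, v1, 144). refcount(pp3)=1 -> write in place. 4 ppages; refcounts: pp0:3 pp1:1 pp2:1 pp3:1
Op 7: write(P1, v0, 180). refcount(pp0)=3>1 -> COPY to pp4. 5 ppages; refcounts: pp0:2 pp1:1 pp2:1 pp3:1 pp4:1

Answer: 2 1 1 1 1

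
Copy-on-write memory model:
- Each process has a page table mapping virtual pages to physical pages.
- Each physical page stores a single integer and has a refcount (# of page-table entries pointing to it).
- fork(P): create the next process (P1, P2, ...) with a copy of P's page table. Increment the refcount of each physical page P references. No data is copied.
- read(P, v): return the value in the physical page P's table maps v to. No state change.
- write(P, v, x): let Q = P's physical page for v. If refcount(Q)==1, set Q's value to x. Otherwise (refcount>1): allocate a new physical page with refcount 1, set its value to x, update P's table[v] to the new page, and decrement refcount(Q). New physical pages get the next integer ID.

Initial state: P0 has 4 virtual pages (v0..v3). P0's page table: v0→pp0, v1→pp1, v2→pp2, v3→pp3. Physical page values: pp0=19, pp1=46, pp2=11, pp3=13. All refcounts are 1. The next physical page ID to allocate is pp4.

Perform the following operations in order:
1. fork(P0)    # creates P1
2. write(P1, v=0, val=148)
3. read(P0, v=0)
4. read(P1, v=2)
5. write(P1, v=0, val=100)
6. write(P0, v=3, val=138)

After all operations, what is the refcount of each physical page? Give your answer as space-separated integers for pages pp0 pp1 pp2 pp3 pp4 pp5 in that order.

Op 1: fork(P0) -> P1. 4 ppages; refcounts: pp0:2 pp1:2 pp2:2 pp3:2
Op 2: write(P1, v0, 148). refcount(pp0)=2>1 -> COPY to pp4. 5 ppages; refcounts: pp0:1 pp1:2 pp2:2 pp3:2 pp4:1
Op 3: read(P0, v0) -> 19. No state change.
Op 4: read(P1, v2) -> 11. No state change.
Op 5: write(P1, v0, 100). refcount(pp4)=1 -> write in place. 5 ppages; refcounts: pp0:1 pp1:2 pp2:2 pp3:2 pp4:1
Op 6: write(P0, v3, 138). refcount(pp3)=2>1 -> COPY to pp5. 6 ppages; refcounts: pp0:1 pp1:2 pp2:2 pp3:1 pp4:1 pp5:1

Answer: 1 2 2 1 1 1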